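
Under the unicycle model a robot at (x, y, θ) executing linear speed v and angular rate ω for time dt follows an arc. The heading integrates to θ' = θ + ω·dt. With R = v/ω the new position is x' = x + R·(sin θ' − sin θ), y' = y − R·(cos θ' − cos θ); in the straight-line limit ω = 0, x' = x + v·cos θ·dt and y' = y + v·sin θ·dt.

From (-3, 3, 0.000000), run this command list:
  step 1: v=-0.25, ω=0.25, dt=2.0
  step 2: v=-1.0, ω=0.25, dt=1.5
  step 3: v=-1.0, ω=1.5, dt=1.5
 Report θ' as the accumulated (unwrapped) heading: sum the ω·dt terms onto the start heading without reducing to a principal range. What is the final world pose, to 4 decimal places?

(-4.1313, 0.8373, 3.1250)

step 1: θ'=0.5000 (R=-1.0000) → pose (-3.4794, 2.8776, 0.5000)
step 2: θ'=0.8750 (R=-4.0000) → pose (-4.6319, 1.9312, 0.8750)
step 3: θ'=3.1250 (R=-0.6667) → pose (-4.1313, 0.8373, 3.1250)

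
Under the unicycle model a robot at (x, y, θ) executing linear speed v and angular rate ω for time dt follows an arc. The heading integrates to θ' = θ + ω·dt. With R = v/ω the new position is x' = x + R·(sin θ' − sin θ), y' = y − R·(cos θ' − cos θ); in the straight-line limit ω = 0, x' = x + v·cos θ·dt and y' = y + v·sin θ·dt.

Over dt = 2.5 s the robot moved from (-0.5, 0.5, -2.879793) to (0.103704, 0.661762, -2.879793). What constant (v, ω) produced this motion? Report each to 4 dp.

Δθ = -2.879793 − -2.879793 = 0.000000
ω = Δθ/dt = 0.000000/2.5 = 0.0000
ω = 0 → v = (Δx·cos θ + Δy·sin θ)/dt = -0.2500

v = -0.2500, ω = 0.0000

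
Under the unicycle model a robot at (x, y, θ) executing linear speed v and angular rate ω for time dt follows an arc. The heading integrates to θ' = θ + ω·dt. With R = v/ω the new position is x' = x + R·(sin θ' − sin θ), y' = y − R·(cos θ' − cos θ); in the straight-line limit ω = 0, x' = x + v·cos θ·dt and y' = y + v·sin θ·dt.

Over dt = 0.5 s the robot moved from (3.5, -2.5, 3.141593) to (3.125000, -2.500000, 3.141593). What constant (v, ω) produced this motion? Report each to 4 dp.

v = 0.7500, ω = 0.0000

Δθ = 3.141593 − 3.141593 = 0.000000
ω = Δθ/dt = 0.000000/0.5 = 0.0000
ω = 0 → v = (Δx·cos θ + Δy·sin θ)/dt = 0.7500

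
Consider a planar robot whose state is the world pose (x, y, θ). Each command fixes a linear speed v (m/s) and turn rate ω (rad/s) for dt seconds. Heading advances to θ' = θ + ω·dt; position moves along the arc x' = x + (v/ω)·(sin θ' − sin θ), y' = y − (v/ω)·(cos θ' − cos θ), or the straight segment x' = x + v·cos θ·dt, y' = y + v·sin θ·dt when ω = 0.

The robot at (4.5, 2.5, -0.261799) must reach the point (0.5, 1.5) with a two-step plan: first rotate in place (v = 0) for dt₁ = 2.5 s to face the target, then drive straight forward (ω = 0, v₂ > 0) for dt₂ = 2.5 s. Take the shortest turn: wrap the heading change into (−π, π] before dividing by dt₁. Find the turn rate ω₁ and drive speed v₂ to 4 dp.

ω₁ = -1.0539, v₂ = 1.6492

heading to target = atan2(1.5−2.5, 0.5−4.5) = -2.8966
Δθ = wrap(-2.8966 − -0.2618) = -2.6348; ω₁ = Δθ/dt₁ = -1.0539
distance = √((0.5−4.5)² + (1.5−2.5)²) = 4.1231; v₂ = distance/dt₂ = 1.6492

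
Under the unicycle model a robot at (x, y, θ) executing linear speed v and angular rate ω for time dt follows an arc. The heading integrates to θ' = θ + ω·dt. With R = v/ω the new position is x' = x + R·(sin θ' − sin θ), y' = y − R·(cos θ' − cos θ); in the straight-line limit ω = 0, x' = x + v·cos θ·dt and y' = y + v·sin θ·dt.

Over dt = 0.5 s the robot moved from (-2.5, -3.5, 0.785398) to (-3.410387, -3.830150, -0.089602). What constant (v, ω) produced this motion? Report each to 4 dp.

v = -2.0000, ω = -1.7500

Δθ = -0.089602 − 0.785398 = -0.875000
ω = Δθ/dt = -0.875000/0.5 = -1.7500
R = Δx/(sin θ' − sin θ) = 1.1429
v = R·ω = 1.1429·-1.7500 = -2.0000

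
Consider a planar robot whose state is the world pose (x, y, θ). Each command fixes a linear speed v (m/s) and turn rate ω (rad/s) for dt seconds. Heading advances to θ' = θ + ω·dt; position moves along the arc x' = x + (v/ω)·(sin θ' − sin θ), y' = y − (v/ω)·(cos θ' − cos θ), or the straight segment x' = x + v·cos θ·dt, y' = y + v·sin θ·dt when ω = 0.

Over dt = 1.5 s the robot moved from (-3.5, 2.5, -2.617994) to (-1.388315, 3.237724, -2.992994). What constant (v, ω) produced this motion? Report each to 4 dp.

v = -1.5000, ω = -0.2500

Δθ = -2.992994 − -2.617994 = -0.375000
ω = Δθ/dt = -0.375000/1.5 = -0.2500
R = Δx/(sin θ' − sin θ) = 6.0000
v = R·ω = 6.0000·-0.2500 = -1.5000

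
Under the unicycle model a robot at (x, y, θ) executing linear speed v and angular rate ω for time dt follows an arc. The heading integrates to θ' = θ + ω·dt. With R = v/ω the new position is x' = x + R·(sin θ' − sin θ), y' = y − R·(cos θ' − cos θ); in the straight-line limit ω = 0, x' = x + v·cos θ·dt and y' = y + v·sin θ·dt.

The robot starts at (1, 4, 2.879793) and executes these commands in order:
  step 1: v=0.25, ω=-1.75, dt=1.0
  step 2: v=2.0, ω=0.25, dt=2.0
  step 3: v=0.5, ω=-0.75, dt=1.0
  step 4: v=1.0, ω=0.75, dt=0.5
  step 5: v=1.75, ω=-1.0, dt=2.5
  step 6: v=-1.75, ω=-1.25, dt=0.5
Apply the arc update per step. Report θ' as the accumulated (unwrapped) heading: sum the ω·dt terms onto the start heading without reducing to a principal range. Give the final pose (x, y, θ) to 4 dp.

(5.3610, 9.8617, -1.8702)

step 1: θ'=1.1298 (R=-0.1429) → pose (0.9078, 4.1990, 1.1298)
step 2: θ'=1.6298 (R=8.0000) → pose (1.6593, 8.0854, 1.6298)
step 3: θ'=0.8798 (R=-0.6667) → pose (1.8110, 8.5496, 0.8798)
step 4: θ'=1.2548 (R=1.3333) → pose (2.0509, 8.9850, 1.2548)
step 5: θ'=-1.2452 (R=-1.7500) → pose (5.3723, 9.0009, -1.2452)
step 6: θ'=-1.8702 (R=1.4000) → pose (5.3610, 9.8617, -1.8702)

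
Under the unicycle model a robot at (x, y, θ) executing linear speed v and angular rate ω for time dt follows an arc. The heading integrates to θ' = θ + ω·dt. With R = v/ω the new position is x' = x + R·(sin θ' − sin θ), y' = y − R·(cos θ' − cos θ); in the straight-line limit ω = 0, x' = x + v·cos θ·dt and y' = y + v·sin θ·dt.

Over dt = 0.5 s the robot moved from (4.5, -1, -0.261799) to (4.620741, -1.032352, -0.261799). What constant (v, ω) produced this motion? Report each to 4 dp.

Δθ = -0.261799 − -0.261799 = 0.000000
ω = Δθ/dt = 0.000000/0.5 = 0.0000
ω = 0 → v = (Δx·cos θ + Δy·sin θ)/dt = 0.2500

v = 0.2500, ω = 0.0000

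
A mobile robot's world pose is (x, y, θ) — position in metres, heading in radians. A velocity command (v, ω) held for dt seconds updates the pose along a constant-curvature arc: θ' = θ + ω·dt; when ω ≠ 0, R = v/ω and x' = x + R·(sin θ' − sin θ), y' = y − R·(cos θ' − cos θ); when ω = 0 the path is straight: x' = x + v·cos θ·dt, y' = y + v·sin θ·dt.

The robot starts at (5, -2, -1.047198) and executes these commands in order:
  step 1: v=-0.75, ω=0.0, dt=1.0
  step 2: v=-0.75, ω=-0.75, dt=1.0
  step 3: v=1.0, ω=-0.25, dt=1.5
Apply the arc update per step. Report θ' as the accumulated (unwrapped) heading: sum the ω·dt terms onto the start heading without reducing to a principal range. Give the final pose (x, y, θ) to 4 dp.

(3.9168, -1.9913, -2.1722)

step 1: θ'=-1.0472 (straight) → pose (4.6250, -1.3505, -1.0472)
step 2: θ'=-1.7972 (R=1.0000) → pose (4.5165, -0.6260, -1.7972)
step 3: θ'=-2.1722 (R=-4.0000) → pose (3.9168, -1.9913, -2.1722)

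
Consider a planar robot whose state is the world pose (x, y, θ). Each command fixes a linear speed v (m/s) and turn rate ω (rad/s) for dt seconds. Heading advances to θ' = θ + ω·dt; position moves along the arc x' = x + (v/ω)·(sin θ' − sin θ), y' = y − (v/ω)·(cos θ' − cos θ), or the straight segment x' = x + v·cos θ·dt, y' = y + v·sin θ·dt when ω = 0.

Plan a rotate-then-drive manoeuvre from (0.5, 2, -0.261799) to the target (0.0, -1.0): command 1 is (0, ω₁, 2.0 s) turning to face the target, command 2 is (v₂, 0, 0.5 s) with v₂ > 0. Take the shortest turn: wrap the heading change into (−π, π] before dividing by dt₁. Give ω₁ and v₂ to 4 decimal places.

heading to target = atan2(-1−2, 0−0.5) = -1.7359
Δθ = wrap(-1.7359 − -0.2618) = -1.4741; ω₁ = Δθ/dt₁ = -0.7371
distance = √((0−0.5)² + (-1−2)²) = 3.0414; v₂ = distance/dt₂ = 6.0828

ω₁ = -0.7371, v₂ = 6.0828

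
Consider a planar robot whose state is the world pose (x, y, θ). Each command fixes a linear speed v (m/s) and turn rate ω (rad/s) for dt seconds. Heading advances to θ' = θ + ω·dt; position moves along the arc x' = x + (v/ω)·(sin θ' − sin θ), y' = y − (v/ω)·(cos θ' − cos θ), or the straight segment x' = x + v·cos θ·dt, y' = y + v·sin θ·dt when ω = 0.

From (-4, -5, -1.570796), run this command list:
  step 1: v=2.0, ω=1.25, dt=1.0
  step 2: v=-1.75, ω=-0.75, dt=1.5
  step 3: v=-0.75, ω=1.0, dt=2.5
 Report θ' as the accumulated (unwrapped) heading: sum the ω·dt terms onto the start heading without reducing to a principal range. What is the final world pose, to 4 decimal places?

step 1: θ'=-0.3208 (R=1.6000) → pose (-2.9045, -6.5184, -0.3208)
step 2: θ'=-1.4458 (R=2.3333) → pose (-4.4839, -4.5950, -1.4458)
step 3: θ'=1.0542 (R=-0.7500) → pose (-5.8802, -4.3181, 1.0542)

(-5.8802, -4.3181, 1.0542)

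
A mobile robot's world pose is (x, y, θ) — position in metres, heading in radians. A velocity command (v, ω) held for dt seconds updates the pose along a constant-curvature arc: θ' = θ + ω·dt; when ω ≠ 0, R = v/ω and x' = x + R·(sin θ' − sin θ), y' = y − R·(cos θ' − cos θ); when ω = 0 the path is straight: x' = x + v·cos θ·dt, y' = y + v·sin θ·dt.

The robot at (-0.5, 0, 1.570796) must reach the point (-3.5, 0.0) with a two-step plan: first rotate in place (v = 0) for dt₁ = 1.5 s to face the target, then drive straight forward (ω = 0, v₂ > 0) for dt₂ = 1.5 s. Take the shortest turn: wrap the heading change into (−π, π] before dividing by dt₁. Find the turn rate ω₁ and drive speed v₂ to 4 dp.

ω₁ = 1.0472, v₂ = 2.0000

heading to target = atan2(0−0, -3.5−-0.5) = 3.1416
Δθ = wrap(3.1416 − 1.5708) = 1.5708; ω₁ = Δθ/dt₁ = 1.0472
distance = √((-3.5−-0.5)² + (0−0)²) = 3.0000; v₂ = distance/dt₂ = 2.0000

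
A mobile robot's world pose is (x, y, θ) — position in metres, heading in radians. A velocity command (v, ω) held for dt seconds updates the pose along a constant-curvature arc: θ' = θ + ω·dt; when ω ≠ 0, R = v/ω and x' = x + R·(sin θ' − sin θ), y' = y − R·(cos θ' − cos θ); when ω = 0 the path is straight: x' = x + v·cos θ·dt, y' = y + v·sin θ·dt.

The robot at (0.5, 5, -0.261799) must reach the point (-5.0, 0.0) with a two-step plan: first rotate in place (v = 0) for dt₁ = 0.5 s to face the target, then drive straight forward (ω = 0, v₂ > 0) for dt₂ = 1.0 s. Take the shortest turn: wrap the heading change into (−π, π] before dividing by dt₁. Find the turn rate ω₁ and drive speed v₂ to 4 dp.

heading to target = atan2(0−5, -5−0.5) = -2.4038
Δθ = wrap(-2.4038 − -0.2618) = -2.1420; ω₁ = Δθ/dt₁ = -4.2840
distance = √((-5−0.5)² + (0−5)²) = 7.4330; v₂ = distance/dt₂ = 7.4330

ω₁ = -4.2840, v₂ = 7.4330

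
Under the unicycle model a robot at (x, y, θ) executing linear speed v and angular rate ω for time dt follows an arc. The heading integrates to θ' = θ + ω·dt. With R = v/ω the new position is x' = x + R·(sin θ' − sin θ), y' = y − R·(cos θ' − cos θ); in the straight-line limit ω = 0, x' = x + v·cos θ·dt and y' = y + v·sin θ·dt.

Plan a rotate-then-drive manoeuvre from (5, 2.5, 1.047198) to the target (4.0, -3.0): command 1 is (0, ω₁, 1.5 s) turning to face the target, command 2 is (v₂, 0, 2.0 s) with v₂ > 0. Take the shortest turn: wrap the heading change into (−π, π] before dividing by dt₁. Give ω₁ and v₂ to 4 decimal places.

ω₁ = -1.8652, v₂ = 2.7951

heading to target = atan2(-3−2.5, 4−5) = -1.7506
Δθ = wrap(-1.7506 − 1.0472) = -2.7978; ω₁ = Δθ/dt₁ = -1.8652
distance = √((4−5)² + (-3−2.5)²) = 5.5902; v₂ = distance/dt₂ = 2.7951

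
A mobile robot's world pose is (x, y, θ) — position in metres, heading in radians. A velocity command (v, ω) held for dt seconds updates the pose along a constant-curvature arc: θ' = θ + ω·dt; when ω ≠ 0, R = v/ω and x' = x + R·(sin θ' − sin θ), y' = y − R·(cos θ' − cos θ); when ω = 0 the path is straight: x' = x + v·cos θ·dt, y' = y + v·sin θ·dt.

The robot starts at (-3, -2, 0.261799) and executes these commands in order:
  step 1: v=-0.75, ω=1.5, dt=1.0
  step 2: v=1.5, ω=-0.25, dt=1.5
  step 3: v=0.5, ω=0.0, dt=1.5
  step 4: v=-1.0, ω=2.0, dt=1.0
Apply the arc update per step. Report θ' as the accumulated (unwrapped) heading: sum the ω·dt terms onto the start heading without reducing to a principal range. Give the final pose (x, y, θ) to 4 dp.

step 1: θ'=1.7618 (R=-0.5000) → pose (-3.3615, -2.5779, 1.7618)
step 2: θ'=1.3868 (R=-6.0000) → pose (-3.3693, -0.3411, 1.3868)
step 3: θ'=1.3868 (straight) → pose (-3.2321, 0.3963, 1.3868)
step 4: θ'=3.3868 (R=-0.5000) → pose (-2.6192, -0.1802, 3.3868)

(-2.6192, -0.1802, 3.3868)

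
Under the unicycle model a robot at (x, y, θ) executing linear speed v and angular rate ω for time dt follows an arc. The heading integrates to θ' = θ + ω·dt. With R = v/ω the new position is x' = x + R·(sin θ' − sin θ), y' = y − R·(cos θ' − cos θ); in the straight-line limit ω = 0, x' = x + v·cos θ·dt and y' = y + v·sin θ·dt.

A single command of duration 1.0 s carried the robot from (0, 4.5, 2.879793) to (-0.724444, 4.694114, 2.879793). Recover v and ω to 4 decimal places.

v = 0.7500, ω = 0.0000

Δθ = 2.879793 − 2.879793 = 0.000000
ω = Δθ/dt = 0.000000/1.0 = 0.0000
ω = 0 → v = (Δx·cos θ + Δy·sin θ)/dt = 0.7500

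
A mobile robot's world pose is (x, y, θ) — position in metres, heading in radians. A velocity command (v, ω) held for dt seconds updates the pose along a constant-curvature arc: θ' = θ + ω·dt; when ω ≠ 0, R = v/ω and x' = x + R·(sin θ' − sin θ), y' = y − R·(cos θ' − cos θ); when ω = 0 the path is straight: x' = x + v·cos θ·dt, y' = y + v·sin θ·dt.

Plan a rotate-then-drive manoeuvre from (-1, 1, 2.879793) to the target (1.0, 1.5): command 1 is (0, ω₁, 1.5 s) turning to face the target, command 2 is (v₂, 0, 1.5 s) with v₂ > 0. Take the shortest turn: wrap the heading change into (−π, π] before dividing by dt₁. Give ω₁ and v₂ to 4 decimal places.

ω₁ = -1.7565, v₂ = 1.3744

heading to target = atan2(1.5−1, 1−-1) = 0.2450
Δθ = wrap(0.2450 − 2.8798) = -2.6348; ω₁ = Δθ/dt₁ = -1.7565
distance = √((1−-1)² + (1.5−1)²) = 2.0616; v₂ = distance/dt₂ = 1.3744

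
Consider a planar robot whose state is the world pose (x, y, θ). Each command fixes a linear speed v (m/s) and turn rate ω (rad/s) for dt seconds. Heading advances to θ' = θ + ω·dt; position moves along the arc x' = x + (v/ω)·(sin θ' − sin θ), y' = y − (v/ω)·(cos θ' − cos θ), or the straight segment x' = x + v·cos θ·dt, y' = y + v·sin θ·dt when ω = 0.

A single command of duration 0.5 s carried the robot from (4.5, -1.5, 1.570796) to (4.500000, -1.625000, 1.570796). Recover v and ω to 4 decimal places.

v = -0.2500, ω = 0.0000

Δθ = 1.570796 − 1.570796 = 0.000000
ω = Δθ/dt = 0.000000/0.5 = 0.0000
ω = 0 → v = (Δx·cos θ + Δy·sin θ)/dt = -0.2500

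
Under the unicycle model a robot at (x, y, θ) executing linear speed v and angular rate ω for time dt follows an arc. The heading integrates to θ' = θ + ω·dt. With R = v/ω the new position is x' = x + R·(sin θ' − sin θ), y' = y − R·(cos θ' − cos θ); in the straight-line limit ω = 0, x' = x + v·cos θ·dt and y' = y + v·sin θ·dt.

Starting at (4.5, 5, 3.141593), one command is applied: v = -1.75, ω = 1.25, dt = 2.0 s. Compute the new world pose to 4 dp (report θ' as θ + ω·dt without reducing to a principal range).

(5.3379, 7.5216, 5.6416)

θ' = 3.1416 + 1.25·2.0 = 5.6416
R = v/ω = -1.75/1.25 = -1.4000
x' = 4.5 + -1.4000·(sin 5.6416 − sin 3.1416) = 5.3379
y' = 5 − -1.4000·(cos 5.6416 − cos 3.1416) = 7.5216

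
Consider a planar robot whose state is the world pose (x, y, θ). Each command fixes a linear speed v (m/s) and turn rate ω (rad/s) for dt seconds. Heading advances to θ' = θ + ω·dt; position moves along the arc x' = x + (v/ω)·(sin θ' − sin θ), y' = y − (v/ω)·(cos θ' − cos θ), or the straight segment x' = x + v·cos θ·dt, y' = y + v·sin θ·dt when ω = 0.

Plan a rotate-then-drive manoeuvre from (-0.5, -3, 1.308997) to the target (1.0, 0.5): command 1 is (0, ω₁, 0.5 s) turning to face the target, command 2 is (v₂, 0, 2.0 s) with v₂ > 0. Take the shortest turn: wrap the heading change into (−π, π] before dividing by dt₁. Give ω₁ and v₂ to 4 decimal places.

heading to target = atan2(0.5−-3, 1−-0.5) = 1.1659
Δθ = wrap(1.1659 − 1.3090) = -0.1431; ω₁ = Δθ/dt₁ = -0.2862
distance = √((1−-0.5)² + (0.5−-3)²) = 3.8079; v₂ = distance/dt₂ = 1.9039

ω₁ = -0.2862, v₂ = 1.9039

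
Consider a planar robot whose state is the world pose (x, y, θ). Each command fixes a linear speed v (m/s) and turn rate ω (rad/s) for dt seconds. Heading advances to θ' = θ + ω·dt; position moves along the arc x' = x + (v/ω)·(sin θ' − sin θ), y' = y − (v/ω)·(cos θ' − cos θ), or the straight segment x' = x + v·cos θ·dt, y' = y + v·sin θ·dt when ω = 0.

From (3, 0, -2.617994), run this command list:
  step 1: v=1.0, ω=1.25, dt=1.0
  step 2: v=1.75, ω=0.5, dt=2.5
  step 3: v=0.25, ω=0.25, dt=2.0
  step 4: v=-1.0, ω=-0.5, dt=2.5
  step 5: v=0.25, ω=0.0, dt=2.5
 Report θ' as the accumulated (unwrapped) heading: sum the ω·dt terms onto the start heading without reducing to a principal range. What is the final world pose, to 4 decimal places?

step 1: θ'=-1.3680 (R=0.8000) → pose (2.6164, -0.8540, -1.3680)
step 2: θ'=-0.1180 (R=3.5000) → pose (5.6326, -3.6247, -0.1180)
step 3: θ'=0.3820 (R=1.0000) → pose (6.1231, -3.5595, 0.3820)
step 4: θ'=-0.8680 (R=2.0000) → pose (3.8515, -2.9964, -0.8680)
step 5: θ'=-0.8680 (straight) → pose (4.2555, -3.4733, -0.8680)

(4.2555, -3.4733, -0.8680)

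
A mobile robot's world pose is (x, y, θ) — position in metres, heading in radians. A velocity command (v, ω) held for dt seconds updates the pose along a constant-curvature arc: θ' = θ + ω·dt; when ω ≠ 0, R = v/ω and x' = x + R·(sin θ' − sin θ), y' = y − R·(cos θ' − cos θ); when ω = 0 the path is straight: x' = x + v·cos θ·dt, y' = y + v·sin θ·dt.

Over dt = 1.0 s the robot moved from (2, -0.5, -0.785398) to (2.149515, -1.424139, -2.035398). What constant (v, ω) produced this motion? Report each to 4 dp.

Δθ = -2.035398 − -0.785398 = -1.250000
ω = Δθ/dt = -1.250000/1.0 = -1.2500
R = −Δy/(cos θ' − cos θ) = -0.8000
v = R·ω = -0.8000·-1.2500 = 1.0000

v = 1.0000, ω = -1.2500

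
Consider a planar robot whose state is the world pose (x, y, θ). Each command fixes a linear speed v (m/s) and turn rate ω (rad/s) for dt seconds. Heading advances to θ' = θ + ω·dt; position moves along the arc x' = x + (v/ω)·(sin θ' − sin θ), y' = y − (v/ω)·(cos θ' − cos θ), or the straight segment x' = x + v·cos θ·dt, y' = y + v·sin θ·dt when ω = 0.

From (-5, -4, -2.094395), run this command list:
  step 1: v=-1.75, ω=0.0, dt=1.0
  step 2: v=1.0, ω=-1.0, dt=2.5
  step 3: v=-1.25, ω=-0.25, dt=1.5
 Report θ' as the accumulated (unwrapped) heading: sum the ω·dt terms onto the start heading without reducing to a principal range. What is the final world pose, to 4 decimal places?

step 1: θ'=-2.0944 (straight) → pose (-4.1250, -2.4845, -2.0944)
step 2: θ'=-4.5944 (R=-1.0000) → pose (-5.9841, -2.1022, -4.5944)
step 3: θ'=-4.9694 (R=5.0000) → pose (-6.1135, -3.9617, -4.9694)

(-6.1135, -3.9617, -4.9694)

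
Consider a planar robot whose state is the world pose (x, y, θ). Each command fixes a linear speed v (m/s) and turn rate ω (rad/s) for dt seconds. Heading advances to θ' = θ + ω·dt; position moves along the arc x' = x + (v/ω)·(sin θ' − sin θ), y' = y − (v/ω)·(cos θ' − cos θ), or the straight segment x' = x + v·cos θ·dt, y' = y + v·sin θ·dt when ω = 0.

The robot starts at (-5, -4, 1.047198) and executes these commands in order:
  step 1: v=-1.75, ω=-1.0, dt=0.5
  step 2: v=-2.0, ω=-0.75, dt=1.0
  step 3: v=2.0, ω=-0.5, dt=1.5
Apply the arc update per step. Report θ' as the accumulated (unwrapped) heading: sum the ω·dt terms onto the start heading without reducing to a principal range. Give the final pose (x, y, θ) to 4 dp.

(-5.0751, -6.5546, -0.9528)

step 1: θ'=0.5472 (R=1.7500) → pose (-5.6050, -4.6195, 0.5472)
step 2: θ'=-0.2028 (R=2.6667) → pose (-7.5296, -4.9542, -0.2028)
step 3: θ'=-0.9528 (R=-4.0000) → pose (-5.0751, -6.5546, -0.9528)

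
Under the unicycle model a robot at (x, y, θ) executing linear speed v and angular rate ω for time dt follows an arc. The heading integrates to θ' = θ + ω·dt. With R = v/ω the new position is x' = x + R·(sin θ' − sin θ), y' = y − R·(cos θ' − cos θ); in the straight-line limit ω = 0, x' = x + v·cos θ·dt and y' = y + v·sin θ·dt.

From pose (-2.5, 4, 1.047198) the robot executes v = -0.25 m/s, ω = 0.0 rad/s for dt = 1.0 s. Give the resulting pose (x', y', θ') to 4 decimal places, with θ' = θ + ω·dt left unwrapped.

(-2.6250, 3.7835, 1.0472)

θ' = 1.0472 + 0.0·1.0 = 1.0472
ω = 0 → straight: x' = -2.5 + -0.25·cos(1.0472)·1.0 = -2.6250
y' = 4 + -0.25·sin(1.0472)·1.0 = 3.7835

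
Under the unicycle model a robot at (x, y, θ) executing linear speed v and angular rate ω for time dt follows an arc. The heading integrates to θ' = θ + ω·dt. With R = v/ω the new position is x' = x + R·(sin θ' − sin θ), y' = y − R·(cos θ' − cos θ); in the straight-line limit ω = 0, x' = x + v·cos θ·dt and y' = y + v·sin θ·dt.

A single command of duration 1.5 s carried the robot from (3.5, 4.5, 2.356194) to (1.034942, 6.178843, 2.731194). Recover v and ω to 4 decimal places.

Δθ = 2.731194 − 2.356194 = 0.375000
ω = Δθ/dt = 0.375000/1.5 = 0.2500
R = Δx/(sin θ' − sin θ) = 8.0000
v = R·ω = 8.0000·0.2500 = 2.0000

v = 2.0000, ω = 0.2500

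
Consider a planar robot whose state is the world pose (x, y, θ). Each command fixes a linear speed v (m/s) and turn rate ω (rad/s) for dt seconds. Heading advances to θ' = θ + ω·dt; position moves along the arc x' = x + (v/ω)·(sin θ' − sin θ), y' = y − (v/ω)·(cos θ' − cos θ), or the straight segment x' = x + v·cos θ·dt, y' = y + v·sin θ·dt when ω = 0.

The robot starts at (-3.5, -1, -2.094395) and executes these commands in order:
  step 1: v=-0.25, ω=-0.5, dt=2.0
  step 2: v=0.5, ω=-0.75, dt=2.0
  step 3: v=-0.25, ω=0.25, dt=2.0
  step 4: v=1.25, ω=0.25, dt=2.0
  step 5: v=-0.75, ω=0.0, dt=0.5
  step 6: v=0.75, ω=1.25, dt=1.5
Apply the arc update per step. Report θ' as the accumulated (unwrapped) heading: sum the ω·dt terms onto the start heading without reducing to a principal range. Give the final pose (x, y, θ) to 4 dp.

(-6.0125, 0.3596, -1.7194)

step 1: θ'=-3.0944 (R=0.5000) → pose (-3.0906, -0.7506, -3.0944)
step 2: θ'=-4.5944 (R=-0.6667) → pose (-3.7841, -0.1631, -4.5944)
step 3: θ'=-4.0944 (R=-1.0000) → pose (-3.6061, -0.6248, -4.0944)
step 4: θ'=-3.5944 (R=5.0000) → pose (-5.4938, 0.9743, -3.5944)
step 5: θ'=-3.5944 (straight) → pose (-5.1566, 0.8103, -3.5944)
step 6: θ'=-1.7194 (R=0.6000) → pose (-6.0125, 0.3596, -1.7194)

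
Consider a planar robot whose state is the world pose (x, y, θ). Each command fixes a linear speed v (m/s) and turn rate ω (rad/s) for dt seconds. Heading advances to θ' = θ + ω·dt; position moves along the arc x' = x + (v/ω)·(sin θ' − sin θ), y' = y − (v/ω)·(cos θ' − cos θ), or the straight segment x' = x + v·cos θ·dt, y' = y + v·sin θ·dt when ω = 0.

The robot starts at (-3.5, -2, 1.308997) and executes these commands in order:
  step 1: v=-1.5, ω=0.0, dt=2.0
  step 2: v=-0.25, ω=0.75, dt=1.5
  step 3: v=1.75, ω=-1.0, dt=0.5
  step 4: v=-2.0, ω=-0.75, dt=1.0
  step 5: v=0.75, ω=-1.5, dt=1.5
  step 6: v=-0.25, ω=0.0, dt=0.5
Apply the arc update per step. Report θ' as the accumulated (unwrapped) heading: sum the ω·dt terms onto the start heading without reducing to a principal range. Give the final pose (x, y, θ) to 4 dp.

step 1: θ'=1.3090 (straight) → pose (-4.2765, -4.8978, 1.3090)
step 2: θ'=2.4340 (R=-0.3333) → pose (-4.1712, -5.2374, 2.4340)
step 3: θ'=1.9340 (R=-1.7500) → pose (-4.6695, -4.5292, 1.9340)
step 4: θ'=1.1840 (R=2.6667) → pose (-4.6925, -6.4825, 1.1840)
step 5: θ'=-1.0660 (R=-0.5000) → pose (-3.7918, -6.4293, -1.0660)
step 6: θ'=-1.0660 (straight) → pose (-3.8523, -6.3199, -1.0660)

(-3.8523, -6.3199, -1.0660)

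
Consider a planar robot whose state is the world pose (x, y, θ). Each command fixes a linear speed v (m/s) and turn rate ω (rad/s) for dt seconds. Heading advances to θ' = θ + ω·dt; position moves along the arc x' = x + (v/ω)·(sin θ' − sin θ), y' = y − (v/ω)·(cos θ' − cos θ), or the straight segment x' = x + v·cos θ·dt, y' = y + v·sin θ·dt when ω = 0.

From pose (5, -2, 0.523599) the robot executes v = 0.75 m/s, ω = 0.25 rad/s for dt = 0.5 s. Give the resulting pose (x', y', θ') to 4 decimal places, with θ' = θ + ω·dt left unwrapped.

θ' = 0.5236 + 0.25·0.5 = 0.6486
R = v/ω = 0.75/0.25 = 3.0000
x' = 5 + 3.0000·(sin 0.6486 − sin 0.5236) = 5.3122
y' = -2 − 3.0000·(cos 0.6486 − cos 0.5236) = -1.7927

(5.3122, -1.7927, 0.6486)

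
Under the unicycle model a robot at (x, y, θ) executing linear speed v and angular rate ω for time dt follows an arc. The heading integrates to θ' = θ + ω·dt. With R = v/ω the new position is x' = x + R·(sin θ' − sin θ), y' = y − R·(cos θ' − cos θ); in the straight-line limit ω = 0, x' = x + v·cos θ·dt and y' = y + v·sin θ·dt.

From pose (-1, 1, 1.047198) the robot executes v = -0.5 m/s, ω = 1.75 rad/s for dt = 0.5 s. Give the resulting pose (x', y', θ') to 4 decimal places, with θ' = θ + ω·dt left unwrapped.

(-1.0208, 0.7588, 1.9222)

θ' = 1.0472 + 1.75·0.5 = 1.9222
R = v/ω = -0.5/1.75 = -0.2857
x' = -1 + -0.2857·(sin 1.9222 − sin 1.0472) = -1.0208
y' = 1 − -0.2857·(cos 1.9222 − cos 1.0472) = 0.7588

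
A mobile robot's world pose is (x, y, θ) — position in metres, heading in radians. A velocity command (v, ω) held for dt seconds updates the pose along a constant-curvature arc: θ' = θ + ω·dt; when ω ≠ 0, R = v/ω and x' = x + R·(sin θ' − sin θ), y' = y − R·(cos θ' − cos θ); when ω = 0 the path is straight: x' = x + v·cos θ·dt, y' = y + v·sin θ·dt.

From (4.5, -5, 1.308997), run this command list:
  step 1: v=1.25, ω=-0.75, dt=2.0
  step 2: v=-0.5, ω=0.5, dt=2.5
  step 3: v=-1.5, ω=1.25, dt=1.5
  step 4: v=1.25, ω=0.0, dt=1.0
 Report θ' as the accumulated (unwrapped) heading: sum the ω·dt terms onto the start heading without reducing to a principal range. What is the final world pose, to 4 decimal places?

step 1: θ'=-0.1910 (R=-1.6667) → pose (6.4263, -3.7950, -0.1910)
step 2: θ'=1.0590 (R=-1.0000) → pose (5.3646, -4.2871, 1.0590)
step 3: θ'=2.9340 (R=-1.2000) → pose (6.1635, -6.0490, 2.9340)
step 4: θ'=2.9340 (straight) → pose (4.9403, -5.7914, 2.9340)

(4.9403, -5.7914, 2.9340)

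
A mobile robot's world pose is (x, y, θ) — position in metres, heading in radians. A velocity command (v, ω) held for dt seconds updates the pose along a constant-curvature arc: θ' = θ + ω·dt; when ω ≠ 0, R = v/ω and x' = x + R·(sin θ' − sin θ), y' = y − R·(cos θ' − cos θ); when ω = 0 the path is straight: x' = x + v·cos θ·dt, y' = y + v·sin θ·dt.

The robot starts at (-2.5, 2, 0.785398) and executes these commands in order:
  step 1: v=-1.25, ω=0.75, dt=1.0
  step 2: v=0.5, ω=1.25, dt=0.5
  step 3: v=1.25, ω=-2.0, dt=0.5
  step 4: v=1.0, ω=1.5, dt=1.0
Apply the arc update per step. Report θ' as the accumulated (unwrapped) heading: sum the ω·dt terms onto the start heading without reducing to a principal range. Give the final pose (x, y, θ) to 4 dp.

(-3.4108, 2.5709, 2.6604)

step 1: θ'=1.5354 (R=-1.6667) → pose (-2.9871, 0.8805, 1.5354)
step 2: θ'=2.1604 (R=0.4000) → pose (-3.0544, 1.1170, 2.1604)
step 3: θ'=1.1604 (R=-0.6250) → pose (-3.1080, 1.7139, 1.1604)
step 4: θ'=2.6604 (R=0.6667) → pose (-3.4108, 2.5709, 2.6604)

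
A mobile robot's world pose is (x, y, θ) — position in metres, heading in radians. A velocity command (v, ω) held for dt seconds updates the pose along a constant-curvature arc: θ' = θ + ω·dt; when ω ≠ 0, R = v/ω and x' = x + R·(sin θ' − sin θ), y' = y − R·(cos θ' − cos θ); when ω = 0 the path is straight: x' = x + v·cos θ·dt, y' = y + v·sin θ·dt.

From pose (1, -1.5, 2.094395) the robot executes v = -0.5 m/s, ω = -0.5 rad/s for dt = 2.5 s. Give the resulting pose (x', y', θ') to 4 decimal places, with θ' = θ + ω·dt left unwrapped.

(0.8815, -2.6642, 0.8444)

θ' = 2.0944 + -0.5·2.5 = 0.8444
R = v/ω = -0.5/-0.5 = 1.0000
x' = 1 + 1.0000·(sin 0.8444 − sin 2.0944) = 0.8815
y' = -1.5 − 1.0000·(cos 0.8444 − cos 2.0944) = -2.6642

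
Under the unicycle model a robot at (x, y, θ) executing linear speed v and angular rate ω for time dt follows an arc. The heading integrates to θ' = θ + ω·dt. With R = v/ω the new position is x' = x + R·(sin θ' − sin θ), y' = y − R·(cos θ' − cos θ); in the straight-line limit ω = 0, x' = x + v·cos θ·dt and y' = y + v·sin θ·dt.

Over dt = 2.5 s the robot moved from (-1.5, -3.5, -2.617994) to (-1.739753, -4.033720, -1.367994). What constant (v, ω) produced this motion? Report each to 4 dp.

v = 0.2500, ω = 0.5000

Δθ = -1.367994 − -2.617994 = 1.250000
ω = Δθ/dt = 1.250000/2.5 = 0.5000
R = −Δy/(cos θ' − cos θ) = 0.5000
v = R·ω = 0.5000·0.5000 = 0.2500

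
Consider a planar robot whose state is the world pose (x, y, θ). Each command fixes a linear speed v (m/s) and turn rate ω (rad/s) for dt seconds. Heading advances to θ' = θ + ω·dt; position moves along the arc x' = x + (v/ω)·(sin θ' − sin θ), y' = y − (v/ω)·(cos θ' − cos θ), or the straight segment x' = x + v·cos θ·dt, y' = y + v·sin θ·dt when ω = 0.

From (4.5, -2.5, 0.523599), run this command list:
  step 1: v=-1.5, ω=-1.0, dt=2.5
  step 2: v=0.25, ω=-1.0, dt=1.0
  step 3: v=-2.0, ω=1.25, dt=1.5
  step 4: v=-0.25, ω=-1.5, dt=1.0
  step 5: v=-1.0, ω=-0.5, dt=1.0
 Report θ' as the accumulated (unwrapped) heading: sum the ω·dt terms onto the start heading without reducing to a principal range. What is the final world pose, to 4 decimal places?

(4.3581, 2.0464, -3.1014)

step 1: θ'=-1.9764 (R=1.5000) → pose (2.3717, -0.6091, -1.9764)
step 2: θ'=-2.9764 (R=-0.2500) → pose (2.1831, -0.7571, -2.9764)
step 3: θ'=-1.1014 (R=-1.6000) → pose (3.3469, 1.5449, -1.1014)
step 4: θ'=-2.6014 (R=0.1667) → pose (3.4099, 1.7632, -2.6014)
step 5: θ'=-3.1014 (R=2.0000) → pose (4.3581, 2.0464, -3.1014)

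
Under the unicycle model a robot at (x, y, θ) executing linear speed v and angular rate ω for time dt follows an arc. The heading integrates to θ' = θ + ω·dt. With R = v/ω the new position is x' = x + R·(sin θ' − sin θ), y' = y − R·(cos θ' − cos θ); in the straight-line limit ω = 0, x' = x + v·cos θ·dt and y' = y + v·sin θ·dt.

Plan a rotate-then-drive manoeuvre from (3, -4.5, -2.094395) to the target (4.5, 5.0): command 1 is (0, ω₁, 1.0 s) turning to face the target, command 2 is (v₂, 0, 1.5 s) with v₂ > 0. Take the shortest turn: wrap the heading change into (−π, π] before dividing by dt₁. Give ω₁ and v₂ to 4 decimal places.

ω₁ = -2.7746, v₂ = 6.4118

heading to target = atan2(5−-4.5, 4.5−3) = 1.4142
Δθ = wrap(1.4142 − -2.0944) = -2.7746; ω₁ = Δθ/dt₁ = -2.7746
distance = √((4.5−3)² + (5−-4.5)²) = 9.6177; v₂ = distance/dt₂ = 6.4118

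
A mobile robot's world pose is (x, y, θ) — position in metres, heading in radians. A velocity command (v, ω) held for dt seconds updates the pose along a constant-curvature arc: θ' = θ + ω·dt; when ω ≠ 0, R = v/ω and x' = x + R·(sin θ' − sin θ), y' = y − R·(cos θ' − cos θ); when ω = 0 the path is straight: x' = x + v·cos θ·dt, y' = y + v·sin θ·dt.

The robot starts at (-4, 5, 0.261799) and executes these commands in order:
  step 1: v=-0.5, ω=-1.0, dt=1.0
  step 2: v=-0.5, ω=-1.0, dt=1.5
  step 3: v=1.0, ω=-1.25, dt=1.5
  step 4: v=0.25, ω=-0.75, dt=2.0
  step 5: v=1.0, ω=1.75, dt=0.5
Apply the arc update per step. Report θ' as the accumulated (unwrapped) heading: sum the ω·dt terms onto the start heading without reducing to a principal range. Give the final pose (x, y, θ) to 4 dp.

(-5.5264, 6.7188, -4.7382)

step 1: θ'=-0.7382 (R=0.5000) → pose (-4.4659, 5.1131, -0.7382)
step 2: θ'=-2.2382 (R=0.5000) → pose (-4.5221, 5.7924, -2.2382)
step 3: θ'=-4.1132 (R=-0.8000) → pose (-5.8111, 5.8364, -4.1132)
step 4: θ'=-5.6132 (R=-0.3333) → pose (-5.7428, 6.2857, -5.6132)
step 5: θ'=-4.7382 (R=0.5714) → pose (-5.5264, 6.7188, -4.7382)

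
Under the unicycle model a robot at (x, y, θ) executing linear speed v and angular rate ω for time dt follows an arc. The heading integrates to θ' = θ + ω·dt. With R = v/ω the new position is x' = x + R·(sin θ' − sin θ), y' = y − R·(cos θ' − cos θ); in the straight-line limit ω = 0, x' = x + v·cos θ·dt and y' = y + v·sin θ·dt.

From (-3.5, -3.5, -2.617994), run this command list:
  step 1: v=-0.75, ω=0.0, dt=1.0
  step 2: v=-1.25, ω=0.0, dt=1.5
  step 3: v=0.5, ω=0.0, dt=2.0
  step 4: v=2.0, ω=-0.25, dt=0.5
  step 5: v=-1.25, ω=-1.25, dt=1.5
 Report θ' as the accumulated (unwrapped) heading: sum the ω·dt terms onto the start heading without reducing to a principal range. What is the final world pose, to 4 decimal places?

(-1.6040, -3.9595, -4.6180)

step 1: θ'=-2.6180 (straight) → pose (-2.8505, -3.1250, -2.6180)
step 2: θ'=-2.6180 (straight) → pose (-1.2267, -2.1875, -2.6180)
step 3: θ'=-2.6180 (straight) → pose (-2.0927, -2.6875, -2.6180)
step 4: θ'=-2.7430 (R=-8.0000) → pose (-2.9877, -3.1321, -2.7430)
step 5: θ'=-4.6180 (R=1.0000) → pose (-1.6040, -3.9595, -4.6180)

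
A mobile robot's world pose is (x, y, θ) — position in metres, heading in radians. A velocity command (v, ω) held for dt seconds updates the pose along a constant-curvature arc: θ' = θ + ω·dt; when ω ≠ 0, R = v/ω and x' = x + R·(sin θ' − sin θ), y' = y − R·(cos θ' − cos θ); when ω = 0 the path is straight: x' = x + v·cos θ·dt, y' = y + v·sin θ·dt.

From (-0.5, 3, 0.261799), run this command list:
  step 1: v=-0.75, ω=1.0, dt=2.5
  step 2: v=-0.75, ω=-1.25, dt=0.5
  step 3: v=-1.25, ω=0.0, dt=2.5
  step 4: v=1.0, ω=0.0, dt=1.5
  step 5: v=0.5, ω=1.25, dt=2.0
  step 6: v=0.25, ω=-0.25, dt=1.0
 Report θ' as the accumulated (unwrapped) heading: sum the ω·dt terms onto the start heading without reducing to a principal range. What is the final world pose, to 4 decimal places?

step 1: θ'=2.7618 (R=-0.7500) → pose (-0.5839, 1.5790, 2.7618)
step 2: θ'=2.1368 (R=0.6000) → pose (-0.2999, 1.3435, 2.1368)
step 3: θ'=2.1368 (straight) → pose (1.3759, -1.2941, 2.1368)
step 4: θ'=2.1368 (straight) → pose (0.5715, -0.0281, 2.1368)
step 5: θ'=4.6368 (R=0.4000) → pose (-0.1650, -0.2124, 4.6368)
step 6: θ'=4.3868 (R=-1.0000) → pose (-0.2147, -0.4567, 4.3868)

(-0.2147, -0.4567, 4.3868)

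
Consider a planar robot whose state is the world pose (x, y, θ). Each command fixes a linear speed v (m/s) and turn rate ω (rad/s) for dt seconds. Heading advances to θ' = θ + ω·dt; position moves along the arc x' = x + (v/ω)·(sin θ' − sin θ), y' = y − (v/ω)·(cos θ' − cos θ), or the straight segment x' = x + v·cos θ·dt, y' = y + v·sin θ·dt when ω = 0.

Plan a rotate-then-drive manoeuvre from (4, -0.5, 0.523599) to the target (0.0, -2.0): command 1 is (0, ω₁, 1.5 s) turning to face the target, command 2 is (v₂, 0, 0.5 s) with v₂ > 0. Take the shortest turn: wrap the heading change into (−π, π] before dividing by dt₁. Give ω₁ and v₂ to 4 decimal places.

ω₁ = 1.9845, v₂ = 8.5440

heading to target = atan2(-2−-0.5, 0−4) = -2.7828
Δθ = wrap(-2.7828 − 0.5236) = 2.9768; ω₁ = Δθ/dt₁ = 1.9845
distance = √((0−4)² + (-2−-0.5)²) = 4.2720; v₂ = distance/dt₂ = 8.5440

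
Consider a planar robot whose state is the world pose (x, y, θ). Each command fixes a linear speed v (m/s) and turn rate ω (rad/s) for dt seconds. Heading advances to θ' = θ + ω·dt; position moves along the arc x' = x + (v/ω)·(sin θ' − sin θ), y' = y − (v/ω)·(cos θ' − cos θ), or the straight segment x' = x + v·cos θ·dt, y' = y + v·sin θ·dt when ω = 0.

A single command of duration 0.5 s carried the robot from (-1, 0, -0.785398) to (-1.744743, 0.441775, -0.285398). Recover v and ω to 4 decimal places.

v = -1.7500, ω = 1.0000

Δθ = -0.285398 − -0.785398 = 0.500000
ω = Δθ/dt = 0.500000/0.5 = 1.0000
R = Δx/(sin θ' − sin θ) = -1.7500
v = R·ω = -1.7500·1.0000 = -1.7500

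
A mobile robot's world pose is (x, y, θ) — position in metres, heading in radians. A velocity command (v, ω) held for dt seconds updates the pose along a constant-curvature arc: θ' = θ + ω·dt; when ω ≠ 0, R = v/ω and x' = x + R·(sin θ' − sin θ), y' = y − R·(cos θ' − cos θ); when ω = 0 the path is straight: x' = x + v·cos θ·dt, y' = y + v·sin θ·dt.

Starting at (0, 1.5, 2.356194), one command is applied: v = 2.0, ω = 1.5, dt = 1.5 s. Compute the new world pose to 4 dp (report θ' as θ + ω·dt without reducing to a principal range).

θ' = 2.3562 + 1.5·1.5 = 4.6062
R = v/ω = 2.0/1.5 = 1.3333
x' = 0 + 1.3333·(sin 4.6062 − sin 2.3562) = -2.2686
y' = 1.5 − 1.3333·(cos 4.6062 − cos 2.3562) = 0.6985

(-2.2686, 0.6985, 4.6062)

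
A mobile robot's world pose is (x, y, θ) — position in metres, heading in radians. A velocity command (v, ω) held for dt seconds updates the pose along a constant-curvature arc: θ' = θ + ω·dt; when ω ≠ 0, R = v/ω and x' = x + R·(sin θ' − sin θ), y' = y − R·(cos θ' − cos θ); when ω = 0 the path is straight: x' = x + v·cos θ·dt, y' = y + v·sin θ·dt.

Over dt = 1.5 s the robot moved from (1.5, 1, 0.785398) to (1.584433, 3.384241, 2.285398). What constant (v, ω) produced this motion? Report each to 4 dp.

v = 1.7500, ω = 1.0000

Δθ = 2.285398 − 0.785398 = 1.500000
ω = Δθ/dt = 1.500000/1.5 = 1.0000
R = −Δy/(cos θ' − cos θ) = 1.7500
v = R·ω = 1.7500·1.0000 = 1.7500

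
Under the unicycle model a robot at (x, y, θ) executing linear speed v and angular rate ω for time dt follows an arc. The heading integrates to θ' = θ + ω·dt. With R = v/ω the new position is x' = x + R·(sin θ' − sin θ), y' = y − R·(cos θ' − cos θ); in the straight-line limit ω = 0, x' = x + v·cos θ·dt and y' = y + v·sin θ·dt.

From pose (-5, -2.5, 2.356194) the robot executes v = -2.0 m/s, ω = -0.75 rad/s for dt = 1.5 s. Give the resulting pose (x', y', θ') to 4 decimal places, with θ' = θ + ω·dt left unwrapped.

θ' = 2.3562 + -0.75·1.5 = 1.2312
R = v/ω = -2.0/-0.75 = 2.6667
x' = -5 + 2.6667·(sin 1.2312 − sin 2.3562) = -4.3713
y' = -2.5 − 2.6667·(cos 1.2312 − cos 2.3562) = -5.2739

(-4.3713, -5.2739, 1.2312)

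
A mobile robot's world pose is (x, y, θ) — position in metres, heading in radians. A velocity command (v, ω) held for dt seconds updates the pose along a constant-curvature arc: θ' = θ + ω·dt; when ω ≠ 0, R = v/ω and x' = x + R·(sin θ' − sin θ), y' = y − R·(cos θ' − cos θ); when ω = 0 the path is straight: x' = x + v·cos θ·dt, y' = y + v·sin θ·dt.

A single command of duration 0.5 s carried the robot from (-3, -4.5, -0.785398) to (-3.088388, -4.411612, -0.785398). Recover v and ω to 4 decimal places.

Δθ = -0.785398 − -0.785398 = 0.000000
ω = Δθ/dt = 0.000000/0.5 = 0.0000
ω = 0 → v = (Δx·cos θ + Δy·sin θ)/dt = -0.2500

v = -0.2500, ω = 0.0000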